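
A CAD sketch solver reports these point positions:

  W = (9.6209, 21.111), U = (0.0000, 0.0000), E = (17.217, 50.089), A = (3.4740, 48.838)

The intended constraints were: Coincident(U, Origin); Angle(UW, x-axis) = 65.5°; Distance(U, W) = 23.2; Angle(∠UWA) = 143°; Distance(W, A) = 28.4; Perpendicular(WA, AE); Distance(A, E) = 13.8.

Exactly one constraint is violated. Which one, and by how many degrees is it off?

Perpendicular(WA, AE) — off by 7.30°.

U = (0.00, 0.00) ✓; UW at 65.50° ✓; |UW| = 23.20 ✓; ∠UWA = 143.0° ✓; |WA| = 28.40 ✓; ∠(WA, AE) = 97.30° ✗; |AE| = 13.80 ✓.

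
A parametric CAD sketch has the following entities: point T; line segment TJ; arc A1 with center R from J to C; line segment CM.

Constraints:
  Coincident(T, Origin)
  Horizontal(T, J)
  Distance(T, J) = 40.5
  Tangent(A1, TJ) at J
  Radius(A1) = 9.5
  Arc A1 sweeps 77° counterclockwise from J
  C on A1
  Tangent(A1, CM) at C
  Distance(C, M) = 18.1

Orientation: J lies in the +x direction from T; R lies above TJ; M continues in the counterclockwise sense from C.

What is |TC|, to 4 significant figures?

50.30

Since A1 is tangent to TJ there, RJ ⟂ TJ, so R = J + (0, 9.5) = (40.50, 9.500). On A1, J sits at bearing -90° from R; a 77° counterclockwise sweep puts C at bearing -13°, so C = R + 9.5·(cos -13°, sin -13°) = (49.76, 7.363). Then |TC| = |C − T| = 50.30.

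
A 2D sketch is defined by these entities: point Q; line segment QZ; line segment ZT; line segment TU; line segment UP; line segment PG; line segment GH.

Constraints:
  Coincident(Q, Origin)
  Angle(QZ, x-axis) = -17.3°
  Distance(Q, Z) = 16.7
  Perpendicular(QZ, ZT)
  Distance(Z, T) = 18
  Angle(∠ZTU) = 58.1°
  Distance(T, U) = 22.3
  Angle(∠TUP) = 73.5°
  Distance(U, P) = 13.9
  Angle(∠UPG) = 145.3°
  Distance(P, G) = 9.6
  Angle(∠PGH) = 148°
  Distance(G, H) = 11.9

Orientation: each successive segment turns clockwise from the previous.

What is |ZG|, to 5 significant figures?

4.2827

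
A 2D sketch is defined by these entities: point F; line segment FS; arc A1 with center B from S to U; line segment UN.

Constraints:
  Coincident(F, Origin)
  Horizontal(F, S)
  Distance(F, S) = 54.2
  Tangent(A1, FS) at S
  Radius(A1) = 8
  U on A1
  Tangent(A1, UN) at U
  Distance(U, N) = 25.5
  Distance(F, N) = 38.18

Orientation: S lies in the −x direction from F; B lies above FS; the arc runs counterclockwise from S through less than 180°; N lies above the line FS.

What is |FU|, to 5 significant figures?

48.278

Checks: |BU| = 8.000 ✓; ∠(BU, UN) = 90.00° ✓; |UN| = 25.50 ✓; |FN| = 38.18 ✓.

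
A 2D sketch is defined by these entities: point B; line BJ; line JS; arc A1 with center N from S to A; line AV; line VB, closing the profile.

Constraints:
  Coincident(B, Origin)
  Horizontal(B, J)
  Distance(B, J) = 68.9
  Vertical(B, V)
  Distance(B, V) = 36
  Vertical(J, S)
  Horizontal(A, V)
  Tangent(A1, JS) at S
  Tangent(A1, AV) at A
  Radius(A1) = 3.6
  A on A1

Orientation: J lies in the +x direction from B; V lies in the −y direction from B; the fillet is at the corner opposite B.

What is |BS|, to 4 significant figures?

76.14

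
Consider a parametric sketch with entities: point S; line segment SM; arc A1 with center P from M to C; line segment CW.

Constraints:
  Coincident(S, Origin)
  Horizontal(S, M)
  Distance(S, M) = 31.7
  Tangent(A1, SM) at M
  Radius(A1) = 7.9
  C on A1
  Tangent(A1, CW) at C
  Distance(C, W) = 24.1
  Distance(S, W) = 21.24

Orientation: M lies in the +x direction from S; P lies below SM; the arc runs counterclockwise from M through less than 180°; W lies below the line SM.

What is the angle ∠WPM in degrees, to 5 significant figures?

116.54°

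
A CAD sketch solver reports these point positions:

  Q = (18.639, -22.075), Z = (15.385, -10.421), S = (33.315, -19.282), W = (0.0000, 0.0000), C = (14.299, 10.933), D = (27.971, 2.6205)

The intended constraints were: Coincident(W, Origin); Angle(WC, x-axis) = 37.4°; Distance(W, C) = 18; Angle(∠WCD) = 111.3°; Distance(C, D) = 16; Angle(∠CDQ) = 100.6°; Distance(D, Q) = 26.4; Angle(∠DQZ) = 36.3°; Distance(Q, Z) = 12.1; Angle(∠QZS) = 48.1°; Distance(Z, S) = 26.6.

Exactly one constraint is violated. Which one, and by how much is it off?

Distance(Z, S) = 26.6 — off by 6.60.

W = (0.00, 0.00) ✓; WC at 37.40° ✓; |WC| = 18.00 ✓; ∠WCD = 111.3° ✓; |CD| = 16.00 ✓; ∠CDQ = 100.6° ✓; |DQ| = 26.40 ✓; ∠DQZ = 36.30° ✓; |QZ| = 12.10 ✓; ∠QZS = 48.10° ✓; |ZS| = 20.00 ✗.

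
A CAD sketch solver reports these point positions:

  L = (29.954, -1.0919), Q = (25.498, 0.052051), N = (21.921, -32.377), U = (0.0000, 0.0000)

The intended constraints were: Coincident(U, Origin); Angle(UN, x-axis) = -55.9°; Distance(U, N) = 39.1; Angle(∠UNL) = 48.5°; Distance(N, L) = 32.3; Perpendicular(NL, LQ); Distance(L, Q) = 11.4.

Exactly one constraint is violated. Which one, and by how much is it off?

Distance(L, Q) = 11.4 — off by 6.80.

U = (0.00, 0.00) ✓; UN at -55.90° ✓; |UN| = 39.10 ✓; ∠UNL = 48.50° ✓; |NL| = 32.30 ✓; ∠(NL, LQ) = 90.00° ✓; |LQ| = 4.600 ✗.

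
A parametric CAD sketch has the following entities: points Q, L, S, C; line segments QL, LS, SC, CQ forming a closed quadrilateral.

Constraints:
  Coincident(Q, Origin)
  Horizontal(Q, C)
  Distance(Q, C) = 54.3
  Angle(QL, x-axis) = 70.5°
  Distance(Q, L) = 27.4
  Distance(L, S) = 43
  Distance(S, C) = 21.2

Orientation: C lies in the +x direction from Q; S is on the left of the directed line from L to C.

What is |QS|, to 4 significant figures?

55.99

Checks: |LS| = 43.00 ✓; |SC| = 21.20 ✓.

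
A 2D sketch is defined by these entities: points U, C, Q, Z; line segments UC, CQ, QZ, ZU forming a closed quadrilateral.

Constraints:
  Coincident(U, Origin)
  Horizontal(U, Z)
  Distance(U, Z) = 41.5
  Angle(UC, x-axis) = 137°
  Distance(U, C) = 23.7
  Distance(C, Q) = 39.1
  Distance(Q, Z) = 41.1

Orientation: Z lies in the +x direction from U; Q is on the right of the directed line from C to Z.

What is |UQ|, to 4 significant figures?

17.11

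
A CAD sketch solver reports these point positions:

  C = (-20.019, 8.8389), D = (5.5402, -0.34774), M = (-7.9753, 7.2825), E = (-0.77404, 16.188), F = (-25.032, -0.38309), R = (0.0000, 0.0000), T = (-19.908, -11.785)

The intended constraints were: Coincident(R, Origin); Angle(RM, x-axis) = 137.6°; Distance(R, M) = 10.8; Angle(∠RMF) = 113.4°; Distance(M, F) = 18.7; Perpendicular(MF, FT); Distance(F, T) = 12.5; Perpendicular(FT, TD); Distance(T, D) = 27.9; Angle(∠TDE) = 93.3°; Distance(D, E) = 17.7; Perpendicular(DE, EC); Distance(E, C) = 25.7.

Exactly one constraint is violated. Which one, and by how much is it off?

Distance(E, C) = 25.7 — off by 5.10.

R = (0.00, 0.00) ✓; RM at 137.6° ✓; |RM| = 10.80 ✓; ∠RMF = 113.4° ✓; |MF| = 18.70 ✓; ∠(MF, FT) = 90.00° ✓; |FT| = 12.50 ✓; ∠(FT, TD) = 90.00° ✓; |TD| = 27.90 ✓; ∠TDE = 93.30° ✓; |DE| = 17.70 ✓; ∠(DE, EC) = 90.00° ✓; |EC| = 20.60 ✗.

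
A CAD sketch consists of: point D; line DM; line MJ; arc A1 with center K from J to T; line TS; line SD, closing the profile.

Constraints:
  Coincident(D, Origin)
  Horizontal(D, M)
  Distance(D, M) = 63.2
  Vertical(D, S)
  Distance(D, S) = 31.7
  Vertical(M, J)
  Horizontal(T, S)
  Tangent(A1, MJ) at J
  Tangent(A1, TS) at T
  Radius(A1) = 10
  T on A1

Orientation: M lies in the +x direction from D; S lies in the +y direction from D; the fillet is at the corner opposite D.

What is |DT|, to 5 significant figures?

61.928

D is at the origin; D and M share the same y with |DM| = 63.2 and M on the +x side, so M = (63.200, 0.0000). D and S share the same x with |DS| = 31.7 and S on the +y side, so S = (0.0000, 31.700). The virtual corner opposite D is at (63.200, 31.700). Tangency of A1 to MJ means the radius KJ is perpendicular to MJ and since A1 is tangent to TS there, KT ⟂ TS, with radius 10.0, so the center K sits 10.0 in from both sides at K = (53.200, 21.700). That places the tangent points at J = (63.200, 21.700) on MJ and T = (53.200, 31.700) on TS. Then |DT| = |T − D| = 61.928.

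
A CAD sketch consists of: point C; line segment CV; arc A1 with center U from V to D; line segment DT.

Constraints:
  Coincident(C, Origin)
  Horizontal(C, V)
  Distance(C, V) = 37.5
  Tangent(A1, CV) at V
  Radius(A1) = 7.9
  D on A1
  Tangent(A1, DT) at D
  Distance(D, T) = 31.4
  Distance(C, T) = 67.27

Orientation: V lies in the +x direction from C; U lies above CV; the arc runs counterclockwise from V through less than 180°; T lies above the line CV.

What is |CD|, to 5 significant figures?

44.672

C is at the origin; C and V share the same y with |CV| = 37.5 and V on the +x side, so V = (37.500, 0.0000). A1 meets CV tangentially, so UV is at right angles to CV, so U = V + (0, 7.9) = (37.500, 7.9000). Since UD ⟂ DT (tangency), |UT| = √(7.9² + 31.4²) = 32.379 regardless of where D sits on A1. So T lies on both circle(C, 67.27) and circle(U, 32.379); the above-CV intersection is T = (59.217, 31.915). D is the foot of the tangent from T: D = (44.475, 4.1911).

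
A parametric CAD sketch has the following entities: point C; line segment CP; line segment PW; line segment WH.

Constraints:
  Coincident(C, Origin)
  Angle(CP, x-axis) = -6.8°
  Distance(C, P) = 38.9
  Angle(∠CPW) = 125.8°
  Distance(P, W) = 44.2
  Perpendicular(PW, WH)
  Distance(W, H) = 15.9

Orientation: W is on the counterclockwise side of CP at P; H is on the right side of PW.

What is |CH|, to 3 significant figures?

82.1

C is at the origin; CP runs at -6.8° with length 38.9, so P = 38.9·(cos -6.8°, sin -6.8°) = (38.6, -4.61). ∠CPW = 125.8°, so PW runs at -6.8° + (180° − 125.8°) = 47.4° from the x-axis; with |PW| = 44.2, W = P + 44.2·(cos 47.4°, sin 47.4°) = (68.5, 27.9). The perpendicularity gives WH at right angles to PW; with |WH| = 15.9 on the right of PW, H = W + 15.9·(0.736, -0.677) = (80.2, 17.2). Then |CH| = |H − C| = 82.1.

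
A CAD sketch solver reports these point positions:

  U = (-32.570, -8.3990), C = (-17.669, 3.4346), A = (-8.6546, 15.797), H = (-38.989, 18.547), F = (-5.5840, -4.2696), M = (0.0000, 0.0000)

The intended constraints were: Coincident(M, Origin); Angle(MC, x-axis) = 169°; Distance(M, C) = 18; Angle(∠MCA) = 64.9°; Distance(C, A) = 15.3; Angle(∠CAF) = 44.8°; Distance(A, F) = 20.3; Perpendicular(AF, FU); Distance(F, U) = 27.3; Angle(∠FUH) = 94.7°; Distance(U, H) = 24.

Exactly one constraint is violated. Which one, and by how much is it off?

Distance(U, H) = 24 — off by 3.70.

M = (0.00, 0.00) ✓; MC at 169.0° ✓; |MC| = 18.00 ✓; ∠MCA = 64.90° ✓; |CA| = 15.30 ✓; ∠CAF = 44.80° ✓; |AF| = 20.30 ✓; ∠(AF, FU) = 90.00° ✓; |FU| = 27.30 ✓; ∠FUH = 94.70° ✓; |UH| = 27.70 ✗.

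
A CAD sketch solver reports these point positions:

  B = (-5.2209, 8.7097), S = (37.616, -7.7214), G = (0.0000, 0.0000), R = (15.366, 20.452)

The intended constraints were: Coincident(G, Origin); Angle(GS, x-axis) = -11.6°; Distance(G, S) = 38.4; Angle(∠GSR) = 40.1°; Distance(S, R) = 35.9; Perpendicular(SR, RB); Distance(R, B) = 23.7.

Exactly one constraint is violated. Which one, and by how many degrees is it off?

Perpendicular(SR, RB) — off by 8.60°.

G = (0.00, 0.00) ✓; GS at -11.60° ✓; |GS| = 38.40 ✓; ∠GSR = 40.10° ✓; |SR| = 35.90 ✓; ∠(SR, RB) = 81.40° ✗; |RB| = 23.70 ✓.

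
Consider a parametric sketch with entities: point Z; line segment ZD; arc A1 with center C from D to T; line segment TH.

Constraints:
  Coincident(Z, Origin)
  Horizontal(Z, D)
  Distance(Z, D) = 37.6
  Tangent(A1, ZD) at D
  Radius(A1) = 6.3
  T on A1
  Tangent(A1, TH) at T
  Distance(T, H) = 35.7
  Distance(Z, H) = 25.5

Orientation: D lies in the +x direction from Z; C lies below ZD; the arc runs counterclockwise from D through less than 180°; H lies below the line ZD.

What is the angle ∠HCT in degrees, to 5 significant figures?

79.992°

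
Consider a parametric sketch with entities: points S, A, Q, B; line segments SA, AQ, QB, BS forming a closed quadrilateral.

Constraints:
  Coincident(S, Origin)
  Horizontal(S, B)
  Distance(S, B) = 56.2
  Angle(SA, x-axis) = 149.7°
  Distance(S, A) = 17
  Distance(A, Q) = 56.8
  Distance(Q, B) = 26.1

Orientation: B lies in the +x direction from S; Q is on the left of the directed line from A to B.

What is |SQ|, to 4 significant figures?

45.85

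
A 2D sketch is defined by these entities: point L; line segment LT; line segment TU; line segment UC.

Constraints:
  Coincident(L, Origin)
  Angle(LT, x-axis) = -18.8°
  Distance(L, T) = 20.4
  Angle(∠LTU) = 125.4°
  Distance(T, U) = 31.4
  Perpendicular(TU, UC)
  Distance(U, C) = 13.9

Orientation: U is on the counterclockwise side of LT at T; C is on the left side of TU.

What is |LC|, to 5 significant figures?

43.303

∠LTU = 125.4°, so TU runs at -18.8° + (180° − 125.4°) = 35.800° from the x-axis; with |TU| = 31.4, U = T + 31.4·(cos 35.800°, sin 35.800°) = (44.779, 11.793). The perpendicularity gives UC at right angles to TU; with |UC| = 13.9 on the left of TU, C = U + 13.9·(-0.58496, 0.81106) = (36.648, 23.067). Then |LC| = |C − L| = 43.303.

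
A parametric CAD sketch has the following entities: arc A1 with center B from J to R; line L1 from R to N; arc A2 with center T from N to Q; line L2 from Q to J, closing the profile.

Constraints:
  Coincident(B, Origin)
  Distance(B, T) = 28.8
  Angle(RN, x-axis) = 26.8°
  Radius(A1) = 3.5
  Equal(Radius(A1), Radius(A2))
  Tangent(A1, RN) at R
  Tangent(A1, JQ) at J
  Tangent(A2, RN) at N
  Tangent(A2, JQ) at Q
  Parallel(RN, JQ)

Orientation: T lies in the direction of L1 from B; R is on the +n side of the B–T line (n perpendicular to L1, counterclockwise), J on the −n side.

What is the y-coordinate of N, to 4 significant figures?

16.11

Tangency of A1 to both parallel lines with radius 3.5 puts R and J at B ± 3.5·n: R = (-1.578, 3.124), J = (1.578, -3.124). Equal radii place N and Q the same way about T: N = T + 3.5·n = (24.13, 16.11), Q = T − 3.5·n = (27.28, 9.861). So N.y = 16.11.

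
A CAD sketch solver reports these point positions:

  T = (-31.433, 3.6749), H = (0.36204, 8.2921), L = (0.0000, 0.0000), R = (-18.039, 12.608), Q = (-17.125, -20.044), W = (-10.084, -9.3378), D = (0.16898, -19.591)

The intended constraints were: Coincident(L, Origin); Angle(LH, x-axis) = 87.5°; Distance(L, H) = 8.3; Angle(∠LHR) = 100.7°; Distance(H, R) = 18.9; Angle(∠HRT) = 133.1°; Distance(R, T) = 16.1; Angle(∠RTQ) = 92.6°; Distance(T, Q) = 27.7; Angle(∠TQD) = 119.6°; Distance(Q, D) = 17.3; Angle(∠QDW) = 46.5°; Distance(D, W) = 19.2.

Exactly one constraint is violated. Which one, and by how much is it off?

Distance(D, W) = 19.2 — off by 4.70.

L = (0.00, 0.00) ✓; LH at 87.50° ✓; |LH| = 8.300 ✓; ∠LHR = 100.7° ✓; |HR| = 18.90 ✓; ∠HRT = 133.1° ✓; |RT| = 16.10 ✓; ∠RTQ = 92.60° ✓; |TQ| = 27.70 ✓; ∠TQD = 119.6° ✓; |QD| = 17.30 ✓; ∠QDW = 46.50° ✓; |DW| = 14.50 ✗.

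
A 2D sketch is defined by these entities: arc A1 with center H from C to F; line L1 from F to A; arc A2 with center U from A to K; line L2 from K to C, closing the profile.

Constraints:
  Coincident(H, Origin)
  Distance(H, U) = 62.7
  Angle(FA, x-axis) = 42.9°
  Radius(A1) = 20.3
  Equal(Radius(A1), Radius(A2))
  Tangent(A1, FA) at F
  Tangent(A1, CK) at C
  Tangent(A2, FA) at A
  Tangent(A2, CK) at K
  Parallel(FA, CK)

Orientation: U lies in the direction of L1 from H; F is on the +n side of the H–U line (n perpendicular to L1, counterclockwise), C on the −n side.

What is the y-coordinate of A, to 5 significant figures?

57.552

Tangency of A1 to both parallel lines with radius 20.3 puts F and C at H ± 20.3·n: F = (-13.819, 14.871), C = (13.819, -14.871). Equal radii place A and K the same way about U: A = U + 20.3·n = (32.112, 57.552), K = U − 20.3·n = (59.749, 27.811). So A.y = 57.552.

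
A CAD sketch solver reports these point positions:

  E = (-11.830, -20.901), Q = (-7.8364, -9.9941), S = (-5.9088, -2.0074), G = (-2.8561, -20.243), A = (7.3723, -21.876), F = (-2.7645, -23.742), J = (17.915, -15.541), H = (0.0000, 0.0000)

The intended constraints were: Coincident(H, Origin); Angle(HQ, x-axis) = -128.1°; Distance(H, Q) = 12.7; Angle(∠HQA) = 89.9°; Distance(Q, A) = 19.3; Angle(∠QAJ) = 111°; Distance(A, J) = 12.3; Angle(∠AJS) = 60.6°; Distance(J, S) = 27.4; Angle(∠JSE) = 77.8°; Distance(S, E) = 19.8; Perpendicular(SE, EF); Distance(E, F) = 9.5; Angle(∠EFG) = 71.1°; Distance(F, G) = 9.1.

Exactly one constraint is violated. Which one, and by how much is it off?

Distance(F, G) = 9.1 — off by 5.60.

H = (0.00, 0.00) ✓; HQ at -128.1° ✓; |HQ| = 12.70 ✓; ∠HQA = 89.90° ✓; |QA| = 19.30 ✓; ∠QAJ = 111.0° ✓; |AJ| = 12.30 ✓; ∠AJS = 60.60° ✓; |JS| = 27.40 ✓; ∠JSE = 77.80° ✓; |SE| = 19.80 ✓; ∠(SE, EF) = 90.00° ✓; |EF| = 9.500 ✓; ∠EFG = 71.10° ✓; |FG| = 3.500 ✗.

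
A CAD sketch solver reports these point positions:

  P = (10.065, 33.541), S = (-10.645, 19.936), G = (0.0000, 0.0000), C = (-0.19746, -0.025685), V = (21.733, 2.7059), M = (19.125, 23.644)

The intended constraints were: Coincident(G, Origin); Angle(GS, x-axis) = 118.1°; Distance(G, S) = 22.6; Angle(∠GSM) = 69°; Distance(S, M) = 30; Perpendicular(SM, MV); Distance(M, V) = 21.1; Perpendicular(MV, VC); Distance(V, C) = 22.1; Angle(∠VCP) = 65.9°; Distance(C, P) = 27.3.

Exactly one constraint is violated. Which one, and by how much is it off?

Distance(C, P) = 27.3 — off by 7.80.

G = (0.00, 0.00) ✓; GS at 118.1° ✓; |GS| = 22.60 ✓; ∠GSM = 69.00° ✓; |SM| = 30.00 ✓; ∠(SM, MV) = 90.00° ✓; |MV| = 21.10 ✓; ∠(MV, VC) = 90.00° ✓; |VC| = 22.10 ✓; ∠VCP = 65.90° ✓; |CP| = 35.10 ✗.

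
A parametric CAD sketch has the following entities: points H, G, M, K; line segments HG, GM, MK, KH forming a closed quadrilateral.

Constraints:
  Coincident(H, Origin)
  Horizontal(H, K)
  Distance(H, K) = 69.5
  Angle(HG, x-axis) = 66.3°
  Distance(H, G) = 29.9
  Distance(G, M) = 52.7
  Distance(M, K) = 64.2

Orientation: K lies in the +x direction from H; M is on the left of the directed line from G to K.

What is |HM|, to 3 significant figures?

80.7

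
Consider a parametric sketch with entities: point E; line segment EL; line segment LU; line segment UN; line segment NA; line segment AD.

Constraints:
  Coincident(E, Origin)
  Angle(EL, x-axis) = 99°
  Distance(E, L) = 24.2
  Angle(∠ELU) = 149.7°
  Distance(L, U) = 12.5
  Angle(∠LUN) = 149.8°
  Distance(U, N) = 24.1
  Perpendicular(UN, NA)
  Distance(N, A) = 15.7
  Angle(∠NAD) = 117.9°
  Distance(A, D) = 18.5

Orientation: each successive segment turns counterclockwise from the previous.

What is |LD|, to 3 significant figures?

25.9

E is at the origin; EL runs at 99.0° with length 24.2, so L = (-3.79, 23.9). ∠ELU = 149.7° gives LU at 129° from the x-axis; with |LU| = 12.5, U = (-11.7, 33.6). ∠LUN = 149.8° gives UN at 160° from the x-axis; with |UN| = 24.1, N = (-34.3, 42.0). UN ⟂ NA, so NA runs at -110°; with |NA| = 15.7, A = (-39.8, 27.3). ∠NAD = 117.9° gives AD at -48.4° from the x-axis; with |AD| = 18.5, D = (-27.5, 13.5). Then |LD| = |D − L| = 25.9.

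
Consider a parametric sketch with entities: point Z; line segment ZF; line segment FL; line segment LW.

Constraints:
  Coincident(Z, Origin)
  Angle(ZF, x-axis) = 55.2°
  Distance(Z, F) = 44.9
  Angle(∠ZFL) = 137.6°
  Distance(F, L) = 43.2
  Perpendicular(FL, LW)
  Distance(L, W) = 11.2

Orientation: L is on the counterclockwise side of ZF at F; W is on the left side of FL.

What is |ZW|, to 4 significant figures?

78.70

Z is at the origin; ZF runs at 55.2° with length 44.9, so F = 44.9·(cos 55.2°, sin 55.2°) = (25.63, 36.87). ∠ZFL = 137.6°, so FL runs at 55.2° + (180° − 137.6°) = 97.60° from the x-axis; with |FL| = 43.2, L = F + 43.2·(cos 97.60°, sin 97.60°) = (19.91, 79.69). The perpendicularity gives LW at right angles to FL; with |LW| = 11.2 on the left of FL, W = L + 11.2·(-0.9912, -0.1323) = (8.810, 78.21). Then |ZW| = |W − Z| = 78.70.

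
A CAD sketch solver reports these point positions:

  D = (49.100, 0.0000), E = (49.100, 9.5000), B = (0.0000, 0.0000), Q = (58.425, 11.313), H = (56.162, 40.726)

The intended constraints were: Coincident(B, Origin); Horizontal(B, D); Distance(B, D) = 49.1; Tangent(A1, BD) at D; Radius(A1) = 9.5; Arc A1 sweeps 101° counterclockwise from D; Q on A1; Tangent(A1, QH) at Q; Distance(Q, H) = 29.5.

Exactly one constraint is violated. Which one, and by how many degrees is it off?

Tangent(A1, QH) at Q — off by 6.60°.

B = (0.00, 0.00) ✓; B.y = 0.00, D.y = 0.00 ✓; |BD| = 49.10 ✓; ∠(ED, DB) = 90.00° ✓; |ED| = 9.500 ✓; bearing(E→Q) − bearing(E→D) = 101.0° ✓; |EQ| = 9.500 ✓; ∠(EQ, QH) = 96.60° ✗; |QH| = 29.50 ✓.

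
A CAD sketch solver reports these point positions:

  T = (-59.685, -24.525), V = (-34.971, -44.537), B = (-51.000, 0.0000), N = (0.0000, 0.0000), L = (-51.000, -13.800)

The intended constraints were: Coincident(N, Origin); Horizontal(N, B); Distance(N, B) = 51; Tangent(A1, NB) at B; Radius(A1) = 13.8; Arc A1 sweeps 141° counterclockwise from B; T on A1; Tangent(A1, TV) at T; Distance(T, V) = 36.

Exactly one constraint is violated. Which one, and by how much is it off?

Distance(T, V) = 36 — off by 4.20.

N = (0.00, 0.00) ✓; N.y = 0.00, B.y = 0.00 ✓; |NB| = 51.00 ✓; ∠(LB, BN) = 90.00° ✓; |LB| = 13.80 ✓; bearing(L→T) − bearing(L→B) = 141.0° ✓; |LT| = 13.80 ✓; ∠(LT, TV) = 90.00° ✓; |TV| = 31.80 ✗.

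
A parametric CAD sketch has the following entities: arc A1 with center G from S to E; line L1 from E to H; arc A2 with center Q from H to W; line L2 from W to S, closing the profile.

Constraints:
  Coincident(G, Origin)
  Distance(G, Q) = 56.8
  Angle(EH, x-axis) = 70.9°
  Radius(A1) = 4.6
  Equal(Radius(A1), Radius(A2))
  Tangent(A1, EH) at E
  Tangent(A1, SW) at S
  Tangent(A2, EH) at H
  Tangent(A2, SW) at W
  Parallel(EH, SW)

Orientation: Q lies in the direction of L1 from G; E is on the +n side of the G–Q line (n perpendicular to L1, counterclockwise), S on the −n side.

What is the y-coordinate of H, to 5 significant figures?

55.178

The slot axis is L1's direction at 70.9°, so u = (cos 70.9°, sin 70.9°) = (0.32722, 0.94495) and n = (−sin 70.9°, cos 70.9°) = (-0.94495, 0.32722). G is at the origin and Q lies 56.8 along u from G, so Q = 56.8·u = (18.586, 53.673). Tangency of A1 to both parallel lines with radius 4.6 puts E and S at G ± 4.6·n: E = (-4.3468, 1.5052), S = (4.3468, -1.5052). Equal radii place H and W the same way about Q: H = Q + 4.6·n = (14.239, 55.178), W = Q − 4.6·n = (22.933, 52.168). So H.y = 55.178.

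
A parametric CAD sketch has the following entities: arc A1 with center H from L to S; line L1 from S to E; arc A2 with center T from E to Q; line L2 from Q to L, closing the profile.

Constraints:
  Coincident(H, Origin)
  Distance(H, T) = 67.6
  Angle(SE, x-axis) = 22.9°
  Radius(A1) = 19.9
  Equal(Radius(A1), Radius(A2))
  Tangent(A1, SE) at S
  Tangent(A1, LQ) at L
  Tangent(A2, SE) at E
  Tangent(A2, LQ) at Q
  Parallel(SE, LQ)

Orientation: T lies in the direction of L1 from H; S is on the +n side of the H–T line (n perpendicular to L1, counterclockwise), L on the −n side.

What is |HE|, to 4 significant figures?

70.47

The slot axis is L1's direction at 22.9°, so u = (cos 22.9°, sin 22.9°) = (0.9212, 0.3891) and n = (−sin 22.9°, cos 22.9°) = (-0.3891, 0.9212). H is at the origin and T lies 67.6 along u from H, so T = 67.6·u = (62.27, 26.30). Tangency of A1 to both parallel lines with radius 19.9 puts S and L at H ± 19.9·n: S = (-7.744, 18.33), L = (7.744, -18.33). Equal radii place E and Q the same way about T: E = T + 19.9·n = (54.53, 44.64), Q = T − 19.9·n = (70.02, 7.973). Then |HE| = |E − H| = 70.47.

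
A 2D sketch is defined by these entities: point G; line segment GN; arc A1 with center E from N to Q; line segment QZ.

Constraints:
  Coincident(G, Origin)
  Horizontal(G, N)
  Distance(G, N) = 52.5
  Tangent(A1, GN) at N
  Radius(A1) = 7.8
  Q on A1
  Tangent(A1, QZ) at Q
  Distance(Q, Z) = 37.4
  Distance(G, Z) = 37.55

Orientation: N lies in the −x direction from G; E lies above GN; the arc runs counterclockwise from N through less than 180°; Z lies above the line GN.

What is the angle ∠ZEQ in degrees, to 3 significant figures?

78.2°

Checks: |EQ| = 7.800 ✓; ∠(EQ, QZ) = 90.00° ✓; |QZ| = 37.40 ✓; |GZ| = 37.55 ✓.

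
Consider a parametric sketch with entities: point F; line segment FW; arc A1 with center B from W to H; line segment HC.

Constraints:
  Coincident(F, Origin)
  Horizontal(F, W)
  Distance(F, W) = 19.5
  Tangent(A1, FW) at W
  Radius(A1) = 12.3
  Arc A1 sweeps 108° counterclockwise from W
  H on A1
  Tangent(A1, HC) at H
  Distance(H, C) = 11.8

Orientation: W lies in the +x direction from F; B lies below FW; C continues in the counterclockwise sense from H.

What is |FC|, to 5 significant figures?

29.625

F is at the origin; FW is horizontal with |FW| = 19.5 and W on the +x side, so W = (19.500, 0.0000). A1 meets FW tangentially, so BW is at right angles to FW, so B = W + (0, -12.3) = (19.500, -12.300). On A1, W sits at bearing 90° from B; a 108° counterclockwise sweep puts H at bearing 198°, so H = B + 12.3·(cos 198°, sin 198°) = (7.8020, -16.101). Tangency of A1 to HC means the radius BH is perpendicular to HC, so HC runs along (−sin 198°, cos 198°); with |HC| = 11.8, C = (11.448, -27.323). Then |FC| = |C − F| = 29.625.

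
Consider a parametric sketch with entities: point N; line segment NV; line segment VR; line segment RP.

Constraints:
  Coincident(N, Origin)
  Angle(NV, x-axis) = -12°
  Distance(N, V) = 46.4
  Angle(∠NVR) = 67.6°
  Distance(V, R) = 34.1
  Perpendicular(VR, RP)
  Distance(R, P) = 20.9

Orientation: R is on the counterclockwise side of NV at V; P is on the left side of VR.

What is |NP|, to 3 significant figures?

27.5

N is at the origin; NV runs at -12.0° with length 46.4, so V = 46.4·(cos -12.0°, sin -12.0°) = (45.4, -9.65). ∠NVR = 67.6°, so VR runs at -12.0° + (180° − 67.6°) = 100° from the x-axis; with |VR| = 34.1, R = V + 34.1·(cos 100°, sin 100°) = (39.2, 23.9). VR ⟂ RP; with |RP| = 20.9 on the left of VR, P = R + 20.9·(-0.984, -0.181) = (18.7, 20.1). Then |NP| = |P − N| = 27.5.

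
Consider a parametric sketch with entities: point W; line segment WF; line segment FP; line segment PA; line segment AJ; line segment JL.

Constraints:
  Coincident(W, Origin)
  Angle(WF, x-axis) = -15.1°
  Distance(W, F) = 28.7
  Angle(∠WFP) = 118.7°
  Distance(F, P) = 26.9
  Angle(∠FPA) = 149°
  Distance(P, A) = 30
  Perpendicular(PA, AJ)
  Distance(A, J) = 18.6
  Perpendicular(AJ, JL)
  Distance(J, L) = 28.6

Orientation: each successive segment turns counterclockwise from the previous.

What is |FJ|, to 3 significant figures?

53.3

∠FPA = 149.0° gives PA at 77.2° from the x-axis; with |PA| = 30.0, A = (53.0, 41.2). The perpendicularity gives AJ at right angles to PA, so AJ runs at 167°; with |AJ| = 18.6, J = (34.8, 45.3). Then |FJ| = |J − F| = 53.3.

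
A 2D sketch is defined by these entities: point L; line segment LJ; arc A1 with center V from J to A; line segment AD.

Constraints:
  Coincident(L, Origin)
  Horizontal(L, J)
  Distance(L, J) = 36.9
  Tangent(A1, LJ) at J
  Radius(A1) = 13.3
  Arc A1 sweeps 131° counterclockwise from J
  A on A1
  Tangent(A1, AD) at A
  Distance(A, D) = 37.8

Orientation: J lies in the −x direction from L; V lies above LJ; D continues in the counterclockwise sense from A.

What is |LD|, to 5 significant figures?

72.281

On A1, J sits at bearing -90° from V; a 131° counterclockwise sweep puts A at bearing 41°, so A = V + 13.3·(cos 41°, sin 41°) = (-26.862, 22.026). A1 meets AD tangentially, so VA is at right angles to AD, so AD runs along (−sin 41°, cos 41°); with |AD| = 37.8, D = (-51.661, 50.554). Then |LD| = |D − L| = 72.281.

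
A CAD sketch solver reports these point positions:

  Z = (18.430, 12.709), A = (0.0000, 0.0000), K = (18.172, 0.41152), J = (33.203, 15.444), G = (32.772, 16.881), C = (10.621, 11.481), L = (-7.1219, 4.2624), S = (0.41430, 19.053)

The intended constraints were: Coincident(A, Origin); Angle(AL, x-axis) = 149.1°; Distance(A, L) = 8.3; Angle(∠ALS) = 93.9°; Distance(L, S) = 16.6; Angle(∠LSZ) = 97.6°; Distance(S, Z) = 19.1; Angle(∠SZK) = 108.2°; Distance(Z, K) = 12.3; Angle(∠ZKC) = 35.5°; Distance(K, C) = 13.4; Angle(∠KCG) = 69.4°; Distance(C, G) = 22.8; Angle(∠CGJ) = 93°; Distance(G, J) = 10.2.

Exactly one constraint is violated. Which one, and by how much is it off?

Distance(G, J) = 10.2 — off by 8.70.

A = (0.00, 0.00) ✓; AL at 149.1° ✓; |AL| = 8.300 ✓; ∠ALS = 93.90° ✓; |LS| = 16.60 ✓; ∠LSZ = 97.60° ✓; |SZ| = 19.10 ✓; ∠SZK = 108.2° ✓; |ZK| = 12.30 ✓; ∠ZKC = 35.50° ✓; |KC| = 13.40 ✓; ∠KCG = 69.40° ✓; |CG| = 22.80 ✓; ∠CGJ = 93.00° ✓; |GJ| = 1.500 ✗.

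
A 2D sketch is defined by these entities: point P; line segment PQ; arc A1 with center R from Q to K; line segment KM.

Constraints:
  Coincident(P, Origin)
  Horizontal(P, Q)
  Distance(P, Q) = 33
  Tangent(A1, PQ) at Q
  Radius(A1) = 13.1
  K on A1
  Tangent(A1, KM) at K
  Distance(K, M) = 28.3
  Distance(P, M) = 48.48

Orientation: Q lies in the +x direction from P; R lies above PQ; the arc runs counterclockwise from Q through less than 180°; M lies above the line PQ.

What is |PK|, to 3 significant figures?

47.9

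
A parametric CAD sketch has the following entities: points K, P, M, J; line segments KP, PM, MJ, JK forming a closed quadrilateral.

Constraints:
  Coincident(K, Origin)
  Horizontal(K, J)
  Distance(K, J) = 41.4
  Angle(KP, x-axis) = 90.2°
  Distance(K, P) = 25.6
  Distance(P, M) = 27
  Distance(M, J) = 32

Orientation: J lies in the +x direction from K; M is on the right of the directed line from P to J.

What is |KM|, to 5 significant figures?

9.4072

K is at the origin; K and J share the same y with |KJ| = 41.4 and J in +x, so J = (41.4, 0). KP runs at 90.2° with |KP| = 25.6, so P = (-0.089361, 25.600). M is determined by |PM| = 27.0 and |MJ| = 32.0 together: it lies at the intersection of circle(P, 27.0) and circle(J, 32.0). With |PJ| = 48.752, the foot of the radical line on PJ is 21.350 from P and the perpendicular offset is √(27.0² − 21.350²) = 16.528. Taking the right-of-PJ solution: M = (9.4016, 0.32296).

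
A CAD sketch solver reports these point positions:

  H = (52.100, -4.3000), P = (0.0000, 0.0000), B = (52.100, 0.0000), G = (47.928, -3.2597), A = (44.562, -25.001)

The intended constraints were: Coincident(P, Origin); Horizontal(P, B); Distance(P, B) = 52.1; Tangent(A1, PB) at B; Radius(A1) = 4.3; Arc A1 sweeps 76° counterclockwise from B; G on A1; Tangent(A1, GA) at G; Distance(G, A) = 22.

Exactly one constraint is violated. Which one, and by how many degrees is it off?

Tangent(A1, GA) at G — off by 5.20°.

P = (0.00, 0.00) ✓; P.y = 0.00, B.y = 0.00 ✓; |PB| = 52.10 ✓; ∠(HB, BP) = 90.00° ✓; |HB| = 4.300 ✓; bearing(H→G) − bearing(H→B) = 76.00° ✓; |HG| = 4.300 ✓; ∠(HG, GA) = 84.80° ✗; |GA| = 22.00 ✓.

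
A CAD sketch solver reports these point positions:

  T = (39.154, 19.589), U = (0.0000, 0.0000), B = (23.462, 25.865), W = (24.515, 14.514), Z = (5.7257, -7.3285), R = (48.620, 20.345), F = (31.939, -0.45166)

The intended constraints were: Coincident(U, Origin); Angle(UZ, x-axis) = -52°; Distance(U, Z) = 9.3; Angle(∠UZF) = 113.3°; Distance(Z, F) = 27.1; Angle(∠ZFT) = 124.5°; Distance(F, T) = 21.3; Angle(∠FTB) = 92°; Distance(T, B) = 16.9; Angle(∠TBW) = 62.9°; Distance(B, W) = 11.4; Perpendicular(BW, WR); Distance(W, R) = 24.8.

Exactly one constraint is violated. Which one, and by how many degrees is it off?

Perpendicular(BW, WR) — off by 8.30°.

U = (0.00, 0.00) ✓; UZ at -52.00° ✓; |UZ| = 9.300 ✓; ∠UZF = 113.3° ✓; |ZF| = 27.10 ✓; ∠ZFT = 124.5° ✓; |FT| = 21.30 ✓; ∠FTB = 92.00° ✓; |TB| = 16.90 ✓; ∠TBW = 62.90° ✓; |BW| = 11.40 ✓; ∠(BW, WR) = 98.30° ✗; |WR| = 24.80 ✓.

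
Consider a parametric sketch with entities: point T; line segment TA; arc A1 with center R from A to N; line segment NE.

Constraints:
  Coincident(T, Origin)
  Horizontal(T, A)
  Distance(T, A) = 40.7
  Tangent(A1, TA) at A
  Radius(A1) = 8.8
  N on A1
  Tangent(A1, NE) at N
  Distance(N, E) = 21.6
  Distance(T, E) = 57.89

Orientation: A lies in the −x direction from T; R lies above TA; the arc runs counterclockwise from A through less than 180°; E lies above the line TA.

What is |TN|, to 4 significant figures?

37.40

Checks: |RN| = 8.800 ✓; ∠(RN, NE) = 90.00° ✓; |NE| = 21.60 ✓; |TE| = 57.89 ✓.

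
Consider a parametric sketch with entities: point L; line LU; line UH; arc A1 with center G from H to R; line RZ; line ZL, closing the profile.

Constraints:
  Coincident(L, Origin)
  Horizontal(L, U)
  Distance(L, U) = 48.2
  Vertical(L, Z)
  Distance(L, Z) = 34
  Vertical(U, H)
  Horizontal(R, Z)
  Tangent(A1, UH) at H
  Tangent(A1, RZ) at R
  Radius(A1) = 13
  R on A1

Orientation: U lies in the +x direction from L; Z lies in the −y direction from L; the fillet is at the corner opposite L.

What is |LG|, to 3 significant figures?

41.0

L is at the origin; LU is horizontal with |LU| = 48.2 and U on the +x side, so U = (48.2, 0.00). LZ is vertical with |LZ| = 34.0 and Z on the −y side, so Z = (0.00, -34.0). The virtual corner opposite L is at (48.2, -34.0). Tangency of A1 to UH means the radius GH is perpendicular to UH and tangency of A1 to RZ means the radius GR is perpendicular to RZ, with radius 13.0, so the center G sits 13.0 in from both sides at G = (35.2, -21.0). Then |LG| = |G − L| = 41.0.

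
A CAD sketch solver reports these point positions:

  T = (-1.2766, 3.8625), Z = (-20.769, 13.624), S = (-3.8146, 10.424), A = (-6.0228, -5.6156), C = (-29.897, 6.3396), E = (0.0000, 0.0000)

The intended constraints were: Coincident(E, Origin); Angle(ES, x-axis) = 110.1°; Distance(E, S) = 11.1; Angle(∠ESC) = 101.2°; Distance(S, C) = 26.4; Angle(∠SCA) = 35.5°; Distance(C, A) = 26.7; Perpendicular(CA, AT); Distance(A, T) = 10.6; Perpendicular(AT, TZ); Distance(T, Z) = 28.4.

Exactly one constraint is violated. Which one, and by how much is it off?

Distance(T, Z) = 28.4 — off by 6.60.

E = (0.00, 0.00) ✓; ES at 110.1° ✓; |ES| = 11.10 ✓; ∠ESC = 101.2° ✓; |SC| = 26.40 ✓; ∠SCA = 35.50° ✓; |CA| = 26.70 ✓; ∠(CA, AT) = 90.00° ✓; |AT| = 10.60 ✓; ∠(AT, TZ) = 90.00° ✓; |TZ| = 21.80 ✗.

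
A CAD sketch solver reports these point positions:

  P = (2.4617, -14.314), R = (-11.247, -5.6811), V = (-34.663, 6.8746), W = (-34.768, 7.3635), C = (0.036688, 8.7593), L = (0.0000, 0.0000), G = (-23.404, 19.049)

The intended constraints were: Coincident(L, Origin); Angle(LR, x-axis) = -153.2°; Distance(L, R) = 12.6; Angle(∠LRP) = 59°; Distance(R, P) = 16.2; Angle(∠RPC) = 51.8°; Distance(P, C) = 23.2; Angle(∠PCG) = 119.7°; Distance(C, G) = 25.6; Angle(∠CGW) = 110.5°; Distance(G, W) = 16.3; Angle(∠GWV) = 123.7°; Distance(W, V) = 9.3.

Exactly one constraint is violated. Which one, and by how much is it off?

Distance(W, V) = 9.3 — off by 8.80.

L = (0.00, 0.00) ✓; LR at -153.2° ✓; |LR| = 12.60 ✓; ∠LRP = 59.00° ✓; |RP| = 16.20 ✓; ∠RPC = 51.80° ✓; |PC| = 23.20 ✓; ∠PCG = 119.7° ✓; |CG| = 25.60 ✓; ∠CGW = 110.5° ✓; |GW| = 16.30 ✓; ∠GWV = 123.7° ✓; |WV| = 0.5000 ✗.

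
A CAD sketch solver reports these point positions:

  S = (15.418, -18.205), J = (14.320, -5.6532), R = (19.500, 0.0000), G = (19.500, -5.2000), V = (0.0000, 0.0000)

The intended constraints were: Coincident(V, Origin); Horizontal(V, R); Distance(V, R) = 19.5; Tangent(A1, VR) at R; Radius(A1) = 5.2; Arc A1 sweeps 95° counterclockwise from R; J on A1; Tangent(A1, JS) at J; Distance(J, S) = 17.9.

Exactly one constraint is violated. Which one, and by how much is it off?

Distance(J, S) = 17.9 — off by 5.30.

V = (0.00, 0.00) ✓; V.y = 0.00, R.y = 0.00 ✓; |VR| = 19.50 ✓; ∠(GR, RV) = 90.00° ✓; |GR| = 5.200 ✓; bearing(G→J) − bearing(G→R) = 95.00° ✓; |GJ| = 5.200 ✓; ∠(GJ, JS) = 90.00° ✓; |JS| = 12.60 ✗.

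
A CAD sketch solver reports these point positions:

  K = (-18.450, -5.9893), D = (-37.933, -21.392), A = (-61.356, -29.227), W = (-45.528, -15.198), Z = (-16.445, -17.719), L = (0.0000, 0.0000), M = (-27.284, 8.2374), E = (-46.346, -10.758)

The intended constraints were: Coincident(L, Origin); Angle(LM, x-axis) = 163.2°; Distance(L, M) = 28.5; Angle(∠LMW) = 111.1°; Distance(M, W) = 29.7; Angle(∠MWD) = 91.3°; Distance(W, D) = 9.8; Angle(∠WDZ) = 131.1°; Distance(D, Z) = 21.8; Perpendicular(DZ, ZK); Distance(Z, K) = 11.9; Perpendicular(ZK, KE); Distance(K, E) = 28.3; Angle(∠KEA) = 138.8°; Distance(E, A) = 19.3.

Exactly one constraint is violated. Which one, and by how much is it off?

Distance(E, A) = 19.3 — off by 4.50.

L = (0.00, 0.00) ✓; LM at 163.2° ✓; |LM| = 28.50 ✓; ∠LMW = 111.1° ✓; |MW| = 29.70 ✓; ∠MWD = 91.30° ✓; |WD| = 9.800 ✓; ∠WDZ = 131.1° ✓; |DZ| = 21.80 ✓; ∠(DZ, ZK) = 90.00° ✓; |ZK| = 11.90 ✓; ∠(ZK, KE) = 90.00° ✓; |KE| = 28.30 ✓; ∠KEA = 138.8° ✓; |EA| = 23.80 ✗.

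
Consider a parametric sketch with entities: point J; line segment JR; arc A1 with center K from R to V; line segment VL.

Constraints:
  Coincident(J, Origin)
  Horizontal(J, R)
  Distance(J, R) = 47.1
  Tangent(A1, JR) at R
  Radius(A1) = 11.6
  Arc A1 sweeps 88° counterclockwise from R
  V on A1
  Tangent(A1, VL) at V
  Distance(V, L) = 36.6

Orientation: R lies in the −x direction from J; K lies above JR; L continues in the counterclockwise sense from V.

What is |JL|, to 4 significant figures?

58.77

J is at the origin; JR is horizontal with |JR| = 47.1 and R on the −x side, so R = (-47.10, 0.000). Since A1 is tangent to JR there, KR ⟂ JR, so K = R + (0, 11.6) = (-47.10, 11.60). On A1, R sits at bearing -90° from K; an 88° counterclockwise sweep puts V at bearing -2°, so V = K + 11.6·(cos -2°, sin -2°) = (-35.51, 11.20). Tangency of A1 to VL means the radius KV is perpendicular to VL, so VL runs along (−sin -2°, cos -2°); with |VL| = 36.6, L = (-34.23, 47.77). Then |JL| = |L − J| = 58.77.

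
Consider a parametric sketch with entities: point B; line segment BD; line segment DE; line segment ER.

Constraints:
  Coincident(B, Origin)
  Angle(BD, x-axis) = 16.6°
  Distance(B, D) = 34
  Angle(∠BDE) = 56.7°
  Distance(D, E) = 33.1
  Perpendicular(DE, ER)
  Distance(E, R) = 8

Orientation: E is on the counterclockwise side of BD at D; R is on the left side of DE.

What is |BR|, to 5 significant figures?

25.004

B is at the origin; BD runs at 16.6° with length 34.0, so D = 34.0·(cos 16.6°, sin 16.6°) = (32.583, 9.7134). ∠BDE = 56.7°, so DE runs at 16.6° + (180° − 56.7°) = 139.90° from the x-axis; with |DE| = 33.1, E = D + 33.1·(cos 139.90°, sin 139.90°) = (7.2641, 31.034). DE is perpendicular to ER; with |ER| = 8.0 on the left of DE, R = E + 8.0·(-0.64412, -0.76492) = (2.1111, 24.915). Then |BR| = |R − B| = 25.004.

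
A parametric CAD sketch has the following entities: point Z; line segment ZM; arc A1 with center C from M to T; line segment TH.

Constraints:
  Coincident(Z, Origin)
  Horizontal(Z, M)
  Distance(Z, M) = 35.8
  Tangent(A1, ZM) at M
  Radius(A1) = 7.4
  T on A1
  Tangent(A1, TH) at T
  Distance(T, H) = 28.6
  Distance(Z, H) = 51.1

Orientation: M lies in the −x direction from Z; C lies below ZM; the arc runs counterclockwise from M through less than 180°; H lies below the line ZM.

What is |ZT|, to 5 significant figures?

43.943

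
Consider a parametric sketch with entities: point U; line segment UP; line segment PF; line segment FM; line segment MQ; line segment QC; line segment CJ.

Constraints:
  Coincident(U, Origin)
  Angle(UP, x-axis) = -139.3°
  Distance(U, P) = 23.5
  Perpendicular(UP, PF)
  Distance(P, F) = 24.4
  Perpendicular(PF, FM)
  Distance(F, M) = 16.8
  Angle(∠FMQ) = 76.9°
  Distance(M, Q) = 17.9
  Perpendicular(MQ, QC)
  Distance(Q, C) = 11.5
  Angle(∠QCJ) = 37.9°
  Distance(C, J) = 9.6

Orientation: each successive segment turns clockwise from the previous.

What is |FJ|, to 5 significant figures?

14.895

MQ is perpendicular to QC, so QC runs at -152.40°; with |QC| = 11.5, C = (-22.889, -7.0615). ∠QCJ = 37.9° gives CJ at 65.500° from the x-axis; with |CJ| = 9.6, J = (-18.908, 1.6741). Then |FJ| = |J − F| = 14.895.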